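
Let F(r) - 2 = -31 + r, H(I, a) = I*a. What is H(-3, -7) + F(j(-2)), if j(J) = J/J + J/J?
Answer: -6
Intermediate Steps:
j(J) = 2 (j(J) = 1 + 1 = 2)
F(r) = -29 + r (F(r) = 2 + (-31 + r) = -29 + r)
H(-3, -7) + F(j(-2)) = -3*(-7) + (-29 + 2) = 21 - 27 = -6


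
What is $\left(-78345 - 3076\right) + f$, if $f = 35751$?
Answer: $-45670$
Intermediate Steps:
$\left(-78345 - 3076\right) + f = \left(-78345 - 3076\right) + 35751 = -81421 + 35751 = -45670$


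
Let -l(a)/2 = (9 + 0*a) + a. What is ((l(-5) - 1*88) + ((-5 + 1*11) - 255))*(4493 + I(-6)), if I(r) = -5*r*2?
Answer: -1570785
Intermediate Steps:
I(r) = -10*r
l(a) = -18 - 2*a (l(a) = -2*((9 + 0*a) + a) = -2*((9 + 0) + a) = -2*(9 + a) = -18 - 2*a)
((l(-5) - 1*88) + ((-5 + 1*11) - 255))*(4493 + I(-6)) = (((-18 - 2*(-5)) - 1*88) + ((-5 + 1*11) - 255))*(4493 - 10*(-6)) = (((-18 + 10) - 88) + ((-5 + 11) - 255))*(4493 + 60) = ((-8 - 88) + (6 - 255))*4553 = (-96 - 249)*4553 = -345*4553 = -1570785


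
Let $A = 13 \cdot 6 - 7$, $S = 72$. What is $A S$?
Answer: $5112$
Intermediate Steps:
$A = 71$ ($A = 78 - 7 = 71$)
$A S = 71 \cdot 72 = 5112$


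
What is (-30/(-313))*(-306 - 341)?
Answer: -19410/313 ≈ -62.013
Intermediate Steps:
(-30/(-313))*(-306 - 341) = -30*(-1/313)*(-647) = (30/313)*(-647) = -19410/313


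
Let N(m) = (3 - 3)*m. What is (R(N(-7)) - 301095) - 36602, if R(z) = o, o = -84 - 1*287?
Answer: -338068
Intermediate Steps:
N(m) = 0 (N(m) = 0*m = 0)
o = -371 (o = -84 - 287 = -371)
R(z) = -371
(R(N(-7)) - 301095) - 36602 = (-371 - 301095) - 36602 = -301466 - 36602 = -338068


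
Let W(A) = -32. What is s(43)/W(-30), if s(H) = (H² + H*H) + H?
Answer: -3741/32 ≈ -116.91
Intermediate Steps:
s(H) = H + 2*H² (s(H) = (H² + H²) + H = 2*H² + H = H + 2*H²)
s(43)/W(-30) = (43*(1 + 2*43))/(-32) = (43*(1 + 86))*(-1/32) = (43*87)*(-1/32) = 3741*(-1/32) = -3741/32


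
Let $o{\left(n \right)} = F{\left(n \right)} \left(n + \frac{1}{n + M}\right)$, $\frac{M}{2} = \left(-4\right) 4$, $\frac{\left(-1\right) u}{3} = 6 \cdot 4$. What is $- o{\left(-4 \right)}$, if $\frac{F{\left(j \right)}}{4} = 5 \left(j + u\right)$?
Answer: $- \frac{55100}{9} \approx -6122.2$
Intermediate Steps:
$u = -72$ ($u = - 3 \cdot 6 \cdot 4 = \left(-3\right) 24 = -72$)
$M = -32$ ($M = 2 \left(\left(-4\right) 4\right) = 2 \left(-16\right) = -32$)
$F{\left(j \right)} = -1440 + 20 j$ ($F{\left(j \right)} = 4 \cdot 5 \left(j - 72\right) = 4 \cdot 5 \left(-72 + j\right) = 4 \left(-360 + 5 j\right) = -1440 + 20 j$)
$o{\left(n \right)} = \left(-1440 + 20 n\right) \left(n + \frac{1}{-32 + n}\right)$ ($o{\left(n \right)} = \left(-1440 + 20 n\right) \left(n + \frac{1}{n - 32}\right) = \left(-1440 + 20 n\right) \left(n + \frac{1}{-32 + n}\right)$)
$- o{\left(-4 \right)} = - \frac{20 \left(-72 - 4\right) \left(1 + \left(-4\right)^{2} - -128\right)}{-32 - 4} = - \frac{20 \left(-76\right) \left(1 + 16 + 128\right)}{-36} = - \frac{20 \left(-1\right) \left(-76\right) 145}{36} = \left(-1\right) \frac{55100}{9} = - \frac{55100}{9}$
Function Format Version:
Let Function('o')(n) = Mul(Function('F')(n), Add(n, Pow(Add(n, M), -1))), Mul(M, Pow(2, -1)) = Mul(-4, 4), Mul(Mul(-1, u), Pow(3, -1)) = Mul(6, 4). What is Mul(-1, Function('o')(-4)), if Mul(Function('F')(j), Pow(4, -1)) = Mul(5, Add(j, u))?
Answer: Rational(-55100, 9) ≈ -6122.2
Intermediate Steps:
u = -72 (u = Mul(-3, Mul(6, 4)) = Mul(-3, 24) = -72)
M = -32 (M = Mul(2, Mul(-4, 4)) = Mul(2, -16) = -32)
Function('F')(j) = Add(-1440, Mul(20, j)) (Function('F')(j) = Mul(4, Mul(5, Add(j, -72))) = Mul(4, Mul(5, Add(-72, j))) = Mul(4, Add(-360, Mul(5, j))) = Add(-1440, Mul(20, j)))
Function('o')(n) = Mul(Add(-1440, Mul(20, n)), Add(n, Pow(Add(-32, n), -1))) (Function('o')(n) = Mul(Add(-1440, Mul(20, n)), Add(n, Pow(Add(n, -32), -1))) = Mul(Add(-1440, Mul(20, n)), Add(n, Pow(Add(-32, n), -1))))
Mul(-1, Function('o')(-4)) = Mul(-1, Mul(20, Pow(Add(-32, -4), -1), Add(-72, -4), Add(1, Pow(-4, 2), Mul(-32, -4)))) = Mul(-1, Mul(20, Pow(-36, -1), -76, Add(1, 16, 128))) = Mul(-1, Mul(20, Rational(-1, 36), -76, 145)) = Mul(-1, Rational(55100, 9)) = Rational(-55100, 9)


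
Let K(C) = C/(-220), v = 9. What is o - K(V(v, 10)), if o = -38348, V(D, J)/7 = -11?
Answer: -766967/20 ≈ -38348.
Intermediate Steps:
V(D, J) = -77 (V(D, J) = 7*(-11) = -77)
K(C) = -C/220 (K(C) = C*(-1/220) = -C/220)
o - K(V(v, 10)) = -38348 - (-1)*(-77)/220 = -38348 - 1*7/20 = -38348 - 7/20 = -766967/20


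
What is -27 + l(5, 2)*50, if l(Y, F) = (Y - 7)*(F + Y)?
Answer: -727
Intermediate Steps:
l(Y, F) = (-7 + Y)*(F + Y)
-27 + l(5, 2)*50 = -27 + (5² - 7*2 - 7*5 + 2*5)*50 = -27 + (25 - 14 - 35 + 10)*50 = -27 - 14*50 = -27 - 700 = -727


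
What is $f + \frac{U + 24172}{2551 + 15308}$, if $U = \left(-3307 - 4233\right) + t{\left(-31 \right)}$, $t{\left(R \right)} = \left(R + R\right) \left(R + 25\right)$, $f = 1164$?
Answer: $\frac{6934960}{5953} \approx 1165.0$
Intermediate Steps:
$t{\left(R \right)} = 2 R \left(25 + R\right)$
$U = -7168$ ($U = \left(-3307 - 4233\right) + 2 \left(-31\right) \left(25 - 31\right) = -7540 + 2 \left(-31\right) \left(-6\right) = -7540 + 372 = -7168$)
$f + \frac{U + 24172}{2551 + 15308} = 1164 + \frac{-7168 + 24172}{2551 + 15308} = 1164 + \frac{17004}{17859} = 1164 + 17004 \cdot \frac{1}{17859} = 1164 + \frac{5668}{5953} = \frac{6934960}{5953}$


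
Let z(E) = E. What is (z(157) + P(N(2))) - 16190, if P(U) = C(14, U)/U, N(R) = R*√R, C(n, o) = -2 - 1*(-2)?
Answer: -16033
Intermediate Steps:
C(n, o) = 0 (C(n, o) = -2 + 2 = 0)
N(R) = R^(3/2)
P(U) = 0 (P(U) = 0/U = 0)
(z(157) + P(N(2))) - 16190 = (157 + 0) - 16190 = 157 - 16190 = -16033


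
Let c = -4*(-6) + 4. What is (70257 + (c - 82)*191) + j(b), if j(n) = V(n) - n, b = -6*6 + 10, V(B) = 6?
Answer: 59975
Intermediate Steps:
c = 28 (c = 24 + 4 = 28)
b = -26 (b = -36 + 10 = -26)
j(n) = 6 - n
(70257 + (c - 82)*191) + j(b) = (70257 + (28 - 82)*191) + (6 - 1*(-26)) = (70257 - 54*191) + (6 + 26) = (70257 - 10314) + 32 = 59943 + 32 = 59975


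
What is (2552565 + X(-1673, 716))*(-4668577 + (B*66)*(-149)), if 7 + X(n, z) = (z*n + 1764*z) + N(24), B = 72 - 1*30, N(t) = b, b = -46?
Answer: -13301954797140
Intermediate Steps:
N(t) = -46
B = 42 (B = 72 - 30 = 42)
X(n, z) = -53 + 1764*z + n*z (X(n, z) = -7 + ((z*n + 1764*z) - 46) = -7 + ((n*z + 1764*z) - 46) = -7 + ((1764*z + n*z) - 46) = -7 + (-46 + 1764*z + n*z) = -53 + 1764*z + n*z)
(2552565 + X(-1673, 716))*(-4668577 + (B*66)*(-149)) = (2552565 + (-53 + 1764*716 - 1673*716))*(-4668577 + (42*66)*(-149)) = (2552565 + (-53 + 1263024 - 1197868))*(-4668577 + 2772*(-149)) = (2552565 + 65103)*(-4668577 - 413028) = 2617668*(-5081605) = -13301954797140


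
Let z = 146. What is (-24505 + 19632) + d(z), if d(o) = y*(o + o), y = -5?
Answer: -6333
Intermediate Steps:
d(o) = -10*o (d(o) = -5*(o + o) = -10*o)
(-24505 + 19632) + d(z) = (-24505 + 19632) - 10*146 = -4873 - 1460 = -6333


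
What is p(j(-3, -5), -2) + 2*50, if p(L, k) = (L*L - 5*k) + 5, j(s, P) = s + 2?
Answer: 116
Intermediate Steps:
j(s, P) = 2 + s
p(L, k) = 5 + L² - 5*k (p(L, k) = (L² - 5*k) + 5 = 5 + L² - 5*k)
p(j(-3, -5), -2) + 2*50 = (5 + (2 - 3)² - 5*(-2)) + 2*50 = (5 + (-1)² + 10) + 100 = (5 + 1 + 10) + 100 = 16 + 100 = 116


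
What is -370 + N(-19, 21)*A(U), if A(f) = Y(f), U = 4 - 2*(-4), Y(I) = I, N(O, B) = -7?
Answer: -454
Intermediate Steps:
U = 12 (U = 4 + 8 = 12)
A(f) = f
-370 + N(-19, 21)*A(U) = -370 - 7*12 = -370 - 84 = -454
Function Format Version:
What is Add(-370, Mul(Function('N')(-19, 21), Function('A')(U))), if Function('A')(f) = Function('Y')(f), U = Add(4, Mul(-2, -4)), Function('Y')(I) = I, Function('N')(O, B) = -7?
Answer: -454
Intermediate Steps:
U = 12 (U = Add(4, 8) = 12)
Function('A')(f) = f
Add(-370, Mul(Function('N')(-19, 21), Function('A')(U))) = Add(-370, Mul(-7, 12)) = Add(-370, -84) = -454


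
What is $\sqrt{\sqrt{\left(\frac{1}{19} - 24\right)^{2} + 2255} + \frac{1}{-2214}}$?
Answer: $\frac{\sqrt{-88806 + 20696472 \sqrt{255270}}}{14022} \approx 7.2927$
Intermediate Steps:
$\sqrt{\sqrt{\left(\frac{1}{19} - 24\right)^{2} + 2255} + \frac{1}{-2214}} = \sqrt{\sqrt{\left(\frac{1}{19} - 24\right)^{2} + 2255} - \frac{1}{2214}} = \sqrt{\sqrt{\left(- \frac{455}{19}\right)^{2} + 2255} - \frac{1}{2214}} = \sqrt{\sqrt{\frac{207025}{361} + 2255} - \frac{1}{2214}} = \sqrt{\sqrt{\frac{1021080}{361}} - \frac{1}{2214}} = \sqrt{\frac{2 \sqrt{255270}}{19} - \frac{1}{2214}} = \sqrt{- \frac{1}{2214} + \frac{2 \sqrt{255270}}{19}}$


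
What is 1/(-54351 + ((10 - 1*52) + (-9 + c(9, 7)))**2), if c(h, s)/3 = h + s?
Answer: -1/54342 ≈ -1.8402e-5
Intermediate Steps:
c(h, s) = 3*h + 3*s (c(h, s) = 3*(h + s) = 3*h + 3*s)
1/(-54351 + ((10 - 1*52) + (-9 + c(9, 7)))**2) = 1/(-54351 + ((10 - 1*52) + (-9 + (3*9 + 3*7)))**2) = 1/(-54351 + ((10 - 52) + (-9 + (27 + 21)))**2) = 1/(-54351 + (-42 + (-9 + 48))**2) = 1/(-54351 + (-42 + 39)**2) = 1/(-54351 + (-3)**2) = 1/(-54351 + 9) = 1/(-54342) = -1/54342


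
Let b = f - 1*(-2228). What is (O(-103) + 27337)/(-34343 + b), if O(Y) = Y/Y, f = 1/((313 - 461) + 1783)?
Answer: -22348815/26254012 ≈ -0.85125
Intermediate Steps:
f = 1/1635 (f = 1/(-148 + 1783) = 1/1635 ≈ 0.00061162)
O(Y) = 1
b = 3642781/1635 (b = 1/1635 - 1*(-2228) = 1/1635 + 2228 = 3642781/1635 ≈ 2228.0)
(O(-103) + 27337)/(-34343 + b) = (1 + 27337)/(-34343 + 3642781/1635) = 27338/(-52508024/1635) = 27338*(-1635/52508024) = -22348815/26254012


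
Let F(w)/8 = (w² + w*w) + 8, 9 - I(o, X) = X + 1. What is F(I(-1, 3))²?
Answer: 215296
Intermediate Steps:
I(o, X) = 8 - X (I(o, X) = 9 - (X + 1) = 9 - (1 + X) = 9 + (-1 - X) = 8 - X)
F(w) = 64 + 16*w² (F(w) = 8*((w² + w*w) + 8) = 8*((w² + w²) + 8) = 8*(2*w² + 8) = 8*(8 + 2*w²) = 64 + 16*w²)
F(I(-1, 3))² = (64 + 16*(8 - 1*3)²)² = (64 + 16*(8 - 3)²)² = (64 + 16*5²)² = (64 + 16*25)² = (64 + 400)² = 464² = 215296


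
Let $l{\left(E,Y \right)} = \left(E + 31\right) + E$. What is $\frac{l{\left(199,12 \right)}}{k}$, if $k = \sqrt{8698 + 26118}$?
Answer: $\frac{429 \sqrt{34}}{1088} \approx 2.2992$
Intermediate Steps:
$k = 32 \sqrt{34}$ ($k = \sqrt{34816} = 32 \sqrt{34} \approx 186.59$)
$l{\left(E,Y \right)} = 31 + 2 E$ ($l{\left(E,Y \right)} = \left(31 + E\right) + E = 31 + 2 E$)
$\frac{l{\left(199,12 \right)}}{k} = \frac{31 + 2 \cdot 199}{32 \sqrt{34}} = \left(31 + 398\right) \frac{\sqrt{34}}{1088} = 429 \frac{\sqrt{34}}{1088} = \frac{429 \sqrt{34}}{1088}$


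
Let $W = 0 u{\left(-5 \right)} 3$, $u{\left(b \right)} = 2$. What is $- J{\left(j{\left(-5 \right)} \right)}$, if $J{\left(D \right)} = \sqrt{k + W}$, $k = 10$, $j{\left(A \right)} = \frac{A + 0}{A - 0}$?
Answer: $- \sqrt{10} \approx -3.1623$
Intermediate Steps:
$j{\left(A \right)} = 1$ ($j{\left(A \right)} = \frac{A}{A + 0} = \frac{A}{A} = 1$)
$W = 0$ ($W = 0 \cdot 2 \cdot 3 = 0 \cdot 3 = 0$)
$J{\left(D \right)} = \sqrt{10}$ ($J{\left(D \right)} = \sqrt{10 + 0} = \sqrt{10}$)
$- J{\left(j{\left(-5 \right)} \right)} = - \sqrt{10}$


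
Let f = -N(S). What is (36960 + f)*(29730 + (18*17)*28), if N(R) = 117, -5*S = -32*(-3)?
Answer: 1411013214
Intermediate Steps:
S = -96/5 (S = -(-32)*(-3)/5 = -⅕*96 = -96/5 ≈ -19.200)
f = -117 (f = -1*117 = -117)
(36960 + f)*(29730 + (18*17)*28) = (36960 - 117)*(29730 + (18*17)*28) = 36843*(29730 + 306*28) = 36843*(29730 + 8568) = 36843*38298 = 1411013214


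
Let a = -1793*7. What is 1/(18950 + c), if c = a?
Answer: 1/6399 ≈ 0.00015627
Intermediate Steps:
a = -12551
c = -12551
1/(18950 + c) = 1/(18950 - 12551) = 1/6399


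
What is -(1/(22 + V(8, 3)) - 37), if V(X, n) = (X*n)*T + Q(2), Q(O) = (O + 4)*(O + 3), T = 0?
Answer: 1923/52 ≈ 36.981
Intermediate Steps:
Q(O) = (3 + O)*(4 + O) (Q(O) = (4 + O)*(3 + O) = (3 + O)*(4 + O))
V(X, n) = 30 (V(X, n) = (X*n)*0 + (12 + 2**2 + 7*2) = 0 + (12 + 4 + 14) = 0 + 30 = 30)
-(1/(22 + V(8, 3)) - 37) = -(1/(22 + 30) - 37) = -(1/52 - 37) = -1*(-1923/52) = 1923/52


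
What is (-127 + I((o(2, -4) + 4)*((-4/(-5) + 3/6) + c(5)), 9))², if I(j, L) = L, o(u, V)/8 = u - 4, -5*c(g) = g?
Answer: 13924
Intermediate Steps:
c(g) = -g/5
o(u, V) = -32 + 8*u (o(u, V) = 8*(u - 4) = 8*(-4 + u) = -32 + 8*u)
(-127 + I((o(2, -4) + 4)*((-4/(-5) + 3/6) + c(5)), 9))² = (-127 + 9)² = (-118)² = 13924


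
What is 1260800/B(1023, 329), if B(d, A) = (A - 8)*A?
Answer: 1260800/105609 ≈ 11.938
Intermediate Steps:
B(d, A) = A*(-8 + A) (B(d, A) = (-8 + A)*A = A*(-8 + A))
1260800/B(1023, 329) = 1260800/((329*(-8 + 329))) = 1260800/((329*321)) = 1260800/105609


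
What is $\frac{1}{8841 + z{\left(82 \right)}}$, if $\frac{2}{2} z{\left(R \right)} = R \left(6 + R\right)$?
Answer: $\frac{1}{16057} \approx 6.2278 \cdot 10^{-5}$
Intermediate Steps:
$z{\left(R \right)} = R \left(6 + R\right)$
$\frac{1}{8841 + z{\left(82 \right)}} = \frac{1}{8841 + 82 \left(6 + 82\right)} = \frac{1}{8841 + 82 \cdot 88} = \frac{1}{8841 + 7216} = \frac{1}{16057}$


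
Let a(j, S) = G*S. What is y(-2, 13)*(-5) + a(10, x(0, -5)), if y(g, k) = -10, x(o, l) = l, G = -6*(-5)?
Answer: -100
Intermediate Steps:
G = 30
a(j, S) = 30*S
y(-2, 13)*(-5) + a(10, x(0, -5)) = -10*(-5) + 30*(-5) = 50 - 150 = -100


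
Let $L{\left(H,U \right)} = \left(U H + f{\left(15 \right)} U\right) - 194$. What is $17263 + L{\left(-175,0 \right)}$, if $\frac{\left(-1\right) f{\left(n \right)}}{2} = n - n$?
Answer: $17069$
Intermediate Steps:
$f{\left(n \right)} = 0$ ($f{\left(n \right)} = - 2 \left(n - n\right) = \left(-2\right) 0 = 0$)
$L{\left(H,U \right)} = -194 + H U$ ($L{\left(H,U \right)} = \left(U H + 0 U\right) - 194 = \left(H U + 0\right) - 194 = H U - 194 = -194 + H U$)
$17263 + L{\left(-175,0 \right)} = 17263 - 194 = 17069$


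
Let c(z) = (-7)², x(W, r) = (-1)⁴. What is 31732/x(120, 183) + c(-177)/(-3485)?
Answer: 110585971/3485 ≈ 31732.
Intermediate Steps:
x(W, r) = 1
c(z) = 49
31732/x(120, 183) + c(-177)/(-3485) = 31732/1 + 49/(-3485) = 31732*1 + 49*(-1/3485) = 31732 - 49/3485 = 110585971/3485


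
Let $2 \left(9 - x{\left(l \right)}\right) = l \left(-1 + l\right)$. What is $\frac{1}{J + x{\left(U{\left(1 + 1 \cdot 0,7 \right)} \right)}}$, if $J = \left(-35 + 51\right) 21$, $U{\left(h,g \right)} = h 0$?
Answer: $\frac{1}{345} \approx 0.0028986$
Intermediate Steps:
$U{\left(h,g \right)} = 0$
$x{\left(l \right)} = 9 - \frac{l \left(-1 + l\right)}{2}$
$J = 336$ ($J = 16 \cdot 21 = 336$)
$\frac{1}{J + x{\left(U{\left(1 + 1 \cdot 0,7 \right)} \right)}} = \frac{1}{336 + \left(9 + \frac{1}{2} \cdot 0 - \frac{0^{2}}{2}\right)} = \frac{1}{336 + \left(9 + 0 - 0\right)} = \frac{1}{336 + \left(9 + 0 + 0\right)} = \frac{1}{336 + 9} = \frac{1}{345}$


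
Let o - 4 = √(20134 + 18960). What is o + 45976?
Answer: 45980 + √39094 ≈ 46178.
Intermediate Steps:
o = 4 + √39094 (o = 4 + √(20134 + 18960) = 4 + √39094 ≈ 201.72)
o + 45976 = (4 + √39094) + 45976 = 45980 + √39094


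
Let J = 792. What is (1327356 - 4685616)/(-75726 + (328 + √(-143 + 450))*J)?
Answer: -211964250/11550697 + 912120*√307/11550697 ≈ -16.967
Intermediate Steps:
(1327356 - 4685616)/(-75726 + (328 + √(-143 + 450))*J) = (1327356 - 4685616)/(-75726 + (328 + √(-143 + 450))*792) = -3358260/(-75726 + (328 + √307)*792) = -3358260/(-75726 + (259776 + 792*√307)) = -3358260/(184050 + 792*√307)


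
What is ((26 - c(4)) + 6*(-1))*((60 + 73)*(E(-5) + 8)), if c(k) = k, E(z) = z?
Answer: 6384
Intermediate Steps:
((26 - c(4)) + 6*(-1))*((60 + 73)*(E(-5) + 8)) = ((26 - 1*4) + 6*(-1))*((60 + 73)*(-5 + 8)) = ((26 - 4) - 6)*(133*3) = (22 - 6)*399 = 16*399 = 6384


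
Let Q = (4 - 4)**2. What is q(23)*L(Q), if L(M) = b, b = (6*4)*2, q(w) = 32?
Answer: 1536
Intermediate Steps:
Q = 0 (Q = 0**2 = 0)
b = 48 (b = 24*2 = 48)
L(M) = 48
q(23)*L(Q) = 32*48 = 1536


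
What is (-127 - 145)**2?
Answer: 73984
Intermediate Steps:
(-127 - 145)**2 = (-272)**2 = 73984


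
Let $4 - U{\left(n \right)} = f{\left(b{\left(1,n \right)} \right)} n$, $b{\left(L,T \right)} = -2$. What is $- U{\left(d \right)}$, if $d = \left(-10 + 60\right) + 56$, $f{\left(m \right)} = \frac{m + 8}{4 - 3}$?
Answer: $632$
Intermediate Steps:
$f{\left(m \right)} = 8 + m$ ($f{\left(m \right)} = \frac{8 + m}{1} = \left(8 + m\right) 1 = 8 + m$)
$d = 106$ ($d = 50 + 56 = 106$)
$U{\left(n \right)} = 4 - 6 n$ ($U{\left(n \right)} = 4 - \left(8 - 2\right) n = 4 - 6 n$)
$- U{\left(d \right)} = - (4 - 636) = \left(-1\right) \left(-632\right) = 632$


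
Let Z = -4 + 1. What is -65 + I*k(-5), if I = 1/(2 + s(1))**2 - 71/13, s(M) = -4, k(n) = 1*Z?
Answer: -2567/52 ≈ -49.365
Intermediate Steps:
Z = -3
k(n) = -3 (k(n) = 1*(-3) = -3)
I = -271/52 (I = 1/(2 - 4)**2 - 71/13 = 1/(-2)**2 - 71*1/13 = 1/4 - 71/13 = -271/52 ≈ -5.2115)
-65 + I*k(-5) = -65 - 271/52*(-3) = -65 + 813/52 = -2567/52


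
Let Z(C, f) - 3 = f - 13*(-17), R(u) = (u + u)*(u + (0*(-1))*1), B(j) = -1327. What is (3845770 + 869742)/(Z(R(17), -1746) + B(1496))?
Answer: -4715512/2849 ≈ -1655.1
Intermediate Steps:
R(u) = 2*u**2 (R(u) = (2*u)*(u + 0*1) = (2*u)*(u + 0) = (2*u)*u = 2*u**2)
Z(C, f) = 224 + f (Z(C, f) = 3 + (f - 13*(-17)) = 3 + (f + 221) = 3 + (221 + f) = 224 + f)
(3845770 + 869742)/(Z(R(17), -1746) + B(1496)) = (3845770 + 869742)/((224 - 1746) - 1327) = 4715512/(-1522 - 1327) = 4715512/(-2849) = 4715512*(-1/2849) = -4715512/2849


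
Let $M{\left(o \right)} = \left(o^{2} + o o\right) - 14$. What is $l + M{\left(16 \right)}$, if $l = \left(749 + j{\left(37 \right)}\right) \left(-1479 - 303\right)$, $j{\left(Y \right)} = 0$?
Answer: $-1334220$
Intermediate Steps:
$M{\left(o \right)} = -14 + 2 o^{2}$ ($M{\left(o \right)} = \left(o^{2} + o^{2}\right) - 14 = 2 o^{2} - 14 = -14 + 2 o^{2}$)
$l = -1334718$ ($l = \left(749 + 0\right) \left(-1479 - 303\right) = 749 \left(-1782\right) = -1334718$)
$l + M{\left(16 \right)} = -1334718 - \left(14 - 2 \cdot 16^{2}\right) = -1334718 + \left(-14 + 2 \cdot 256\right) = -1334718 + \left(-14 + 512\right) = -1334718 + 498 = -1334220$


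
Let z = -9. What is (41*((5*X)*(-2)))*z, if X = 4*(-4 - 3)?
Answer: -103320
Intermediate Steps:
X = -28 (X = 4*(-7) = -28)
(41*((5*X)*(-2)))*z = (41*((5*(-28))*(-2)))*(-9) = (41*(-140*(-2)))*(-9) = (41*280)*(-9) = 11480*(-9) = -103320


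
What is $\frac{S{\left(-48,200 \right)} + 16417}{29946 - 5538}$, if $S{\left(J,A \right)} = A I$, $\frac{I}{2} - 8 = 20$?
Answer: $\frac{27617}{24408} \approx 1.1315$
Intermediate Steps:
$I = 56$ ($I = 16 + 2 \cdot 20 = 16 + 40 = 56$)
$S{\left(J,A \right)} = 56 A$ ($S{\left(J,A \right)} = A 56 = 56 A$)
$\frac{S{\left(-48,200 \right)} + 16417}{29946 - 5538} = \frac{56 \cdot 200 + 16417}{29946 - 5538} = \frac{11200 + 16417}{24408} = 27617 \cdot \frac{1}{24408} = \frac{27617}{24408}$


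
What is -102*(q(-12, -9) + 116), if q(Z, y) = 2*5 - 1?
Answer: -12750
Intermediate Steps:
q(Z, y) = 9 (q(Z, y) = 10 - 1 = 9)
-102*(q(-12, -9) + 116) = -102*(9 + 116) = -102*125 = -12750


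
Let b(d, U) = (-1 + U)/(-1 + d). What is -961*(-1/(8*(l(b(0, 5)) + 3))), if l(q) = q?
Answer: -961/8 ≈ -120.13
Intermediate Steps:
b(d, U) = (-1 + U)/(-1 + d)
-961*(-1/(8*(l(b(0, 5)) + 3))) = -961*(-1/(8*((-1 + 5)/(-1 + 0) + 3))) = -961*(-1/(8*(4/(-1) + 3))) = -961*(-1/(8*(-1*4 + 3))) = -961*(-1/(8*(-4 + 3))) = -961/((-1*(-8))) = -961/8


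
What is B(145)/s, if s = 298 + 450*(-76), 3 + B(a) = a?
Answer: -71/16951 ≈ -0.0041885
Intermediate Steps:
B(a) = -3 + a
s = -33902 (s = 298 - 34200 = -33902)
B(145)/s = (-3 + 145)/(-33902) = 142*(-1/33902) = -71/16951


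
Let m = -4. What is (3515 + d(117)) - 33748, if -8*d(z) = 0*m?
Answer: -30233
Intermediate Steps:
d(z) = 0 (d(z) = -0*(-4) = -⅛*0 = 0)
(3515 + d(117)) - 33748 = (3515 + 0) - 33748 = 3515 - 33748 = -30233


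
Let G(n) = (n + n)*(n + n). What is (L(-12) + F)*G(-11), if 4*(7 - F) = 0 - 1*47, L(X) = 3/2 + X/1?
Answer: 3993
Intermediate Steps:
L(X) = 3/2 + X (L(X) = 3*(½) + X*1 = 3/2 + X)
F = 75/4 (F = 7 - (0 - 1*47)/4 = 7 - (0 - 47)/4 = 7 - ¼*(-47) = 7 + 47/4 = 75/4 ≈ 18.750)
G(n) = 4*n² (G(n) = (2*n)*(2*n) = 4*n²)
(L(-12) + F)*G(-11) = ((3/2 - 12) + 75/4)*(4*(-11)²) = (-21/2 + 75/4)*(4*121) = (33/4)*484 = 3993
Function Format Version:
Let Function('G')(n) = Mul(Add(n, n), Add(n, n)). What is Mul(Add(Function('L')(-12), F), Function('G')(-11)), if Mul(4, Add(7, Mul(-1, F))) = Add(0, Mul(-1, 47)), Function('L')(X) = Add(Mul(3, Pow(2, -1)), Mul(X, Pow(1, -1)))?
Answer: 3993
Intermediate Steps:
Function('L')(X) = Add(Rational(3, 2), X) (Function('L')(X) = Add(Mul(3, Rational(1, 2)), Mul(X, 1)) = Add(Rational(3, 2), X))
F = Rational(75, 4) (F = Add(7, Mul(Rational(-1, 4), Add(0, Mul(-1, 47)))) = Add(7, Mul(Rational(-1, 4), Add(0, -47))) = Add(7, Mul(Rational(-1, 4), -47)) = Add(7, Rational(47, 4)) = Rational(75, 4) ≈ 18.750)
Function('G')(n) = Mul(4, Pow(n, 2)) (Function('G')(n) = Mul(Mul(2, n), Mul(2, n)) = Mul(4, Pow(n, 2)))
Mul(Add(Function('L')(-12), F), Function('G')(-11)) = Mul(Add(Add(Rational(3, 2), -12), Rational(75, 4)), Mul(4, Pow(-11, 2))) = Mul(Add(Rational(-21, 2), Rational(75, 4)), Mul(4, 121)) = Mul(Rational(33, 4), 484) = 3993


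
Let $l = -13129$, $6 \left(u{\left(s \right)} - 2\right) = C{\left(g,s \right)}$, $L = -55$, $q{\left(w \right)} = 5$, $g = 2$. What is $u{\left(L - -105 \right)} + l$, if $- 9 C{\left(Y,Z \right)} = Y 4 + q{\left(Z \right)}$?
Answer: $- \frac{708871}{54} \approx -13127.0$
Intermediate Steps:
$C{\left(Y,Z \right)} = - \frac{5}{9} - \frac{4 Y}{9}$ ($C{\left(Y,Z \right)} = - \frac{Y 4 + 5}{9} = - \frac{4 Y + 5}{9} = - \frac{5 + 4 Y}{9} = - \frac{5}{9} - \frac{4 Y}{9}$)
$u{\left(s \right)} = \frac{95}{54}$ ($u{\left(s \right)} = 2 + \frac{- \frac{5}{9} - \frac{8}{9}}{6} = 2 + \frac{1}{6} \left(- \frac{13}{9}\right) = 2 - \frac{13}{54} = \frac{95}{54}$)
$u{\left(L - -105 \right)} + l = \frac{95}{54} - 13129 = - \frac{708871}{54}$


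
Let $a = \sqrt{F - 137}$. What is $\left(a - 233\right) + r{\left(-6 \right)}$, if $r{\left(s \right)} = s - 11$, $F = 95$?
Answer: $-250 + i \sqrt{42} \approx -250.0 + 6.4807 i$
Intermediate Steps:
$a = i \sqrt{42}$ ($a = \sqrt{95 - 137} = \sqrt{-42} = i \sqrt{42} \approx 6.4807 i$)
$r{\left(s \right)} = -11 + s$
$\left(a - 233\right) + r{\left(-6 \right)} = \left(i \sqrt{42} - 233\right) - 17 = \left(-233 + i \sqrt{42}\right) - 17 = -250 + i \sqrt{42}$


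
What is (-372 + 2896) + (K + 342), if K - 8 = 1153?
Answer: 4027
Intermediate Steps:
K = 1161 (K = 8 + 1153 = 1161)
(-372 + 2896) + (K + 342) = (-372 + 2896) + (1161 + 342) = 2524 + 1503 = 4027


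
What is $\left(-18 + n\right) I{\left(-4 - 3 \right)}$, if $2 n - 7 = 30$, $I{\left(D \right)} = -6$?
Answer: $-3$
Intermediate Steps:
$n = \frac{37}{2}$ ($n = \frac{7}{2} + \frac{1}{2} \cdot 30 = \frac{7}{2} + 15 = \frac{37}{2} \approx 18.5$)
$\left(-18 + n\right) I{\left(-4 - 3 \right)} = \left(-18 + \frac{37}{2}\right) \left(-6\right) = \frac{1}{2} \left(-6\right) = -3$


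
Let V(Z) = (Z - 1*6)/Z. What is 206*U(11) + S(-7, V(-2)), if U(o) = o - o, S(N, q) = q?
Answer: 4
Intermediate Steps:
V(Z) = (-6 + Z)/Z (V(Z) = (Z - 6)/Z = (-6 + Z)/Z)
U(o) = 0
206*U(11) + S(-7, V(-2)) = 206*0 + (-6 - 2)/(-2) = 0 - 1/2*(-8) = 0 + 4 = 4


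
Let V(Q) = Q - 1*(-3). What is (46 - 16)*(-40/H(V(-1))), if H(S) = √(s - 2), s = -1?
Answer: 400*I*√3 ≈ 692.82*I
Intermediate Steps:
V(Q) = 3 + Q (V(Q) = Q + 3 = 3 + Q)
H(S) = I*√3 (H(S) = √(-1 - 2) = √(-3) = I*√3)
(46 - 16)*(-40/H(V(-1))) = (46 - 16)*(-40*(-I*√3/3)) = 30*(-(-40)*I*√3/3) = 30*(40*I*√3/3) = 400*I*√3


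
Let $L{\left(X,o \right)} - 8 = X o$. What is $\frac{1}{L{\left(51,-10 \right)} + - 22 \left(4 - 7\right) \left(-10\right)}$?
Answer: $- \frac{1}{1162} \approx -0.00086058$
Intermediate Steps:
$L{\left(X,o \right)} = 8 + X o$
$\frac{1}{L{\left(51,-10 \right)} + - 22 \left(4 - 7\right) \left(-10\right)} = \frac{1}{\left(8 + 51 \left(-10\right)\right) + - 22 \left(4 - 7\right) \left(-10\right)} = \frac{1}{\left(8 - 510\right) + - 22 \left(4 - 7\right) \left(-10\right)} = \frac{1}{-502 + \left(-22\right) \left(-3\right) \left(-10\right)} = \frac{1}{-502 + 66 \left(-10\right)} = \frac{1}{-502 - 660} = \frac{1}{-1162} = - \frac{1}{1162}$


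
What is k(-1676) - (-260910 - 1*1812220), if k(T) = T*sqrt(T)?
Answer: 2073130 - 3352*I*sqrt(419) ≈ 2.0731e+6 - 68614.0*I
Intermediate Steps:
k(T) = T**(3/2)
k(-1676) - (-260910 - 1*1812220) = (-1676)**(3/2) - (-260910 - 1*1812220) = -3352*I*sqrt(419) - (-260910 - 1812220) = -3352*I*sqrt(419) - 1*(-2073130) = -3352*I*sqrt(419) + 2073130 = 2073130 - 3352*I*sqrt(419)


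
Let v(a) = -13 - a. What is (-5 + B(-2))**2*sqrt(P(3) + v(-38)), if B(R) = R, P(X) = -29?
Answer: 98*I ≈ 98.0*I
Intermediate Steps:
(-5 + B(-2))**2*sqrt(P(3) + v(-38)) = (-5 - 2)**2*sqrt(-29 + (-13 - 1*(-38))) = (-7)**2*sqrt(-29 + (-13 + 38)) = 49*sqrt(-29 + 25) = 49*sqrt(-4) = 49*(2*I) = 98*I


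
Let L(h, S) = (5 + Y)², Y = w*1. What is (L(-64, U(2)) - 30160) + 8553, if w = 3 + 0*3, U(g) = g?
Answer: -21543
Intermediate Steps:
w = 3 (w = 3 + 0 = 3)
Y = 3 (Y = 3*1 = 3)
L(h, S) = 64 (L(h, S) = (5 + 3)² = 8² = 64)
(L(-64, U(2)) - 30160) + 8553 = (64 - 30160) + 8553 = -30096 + 8553 = -21543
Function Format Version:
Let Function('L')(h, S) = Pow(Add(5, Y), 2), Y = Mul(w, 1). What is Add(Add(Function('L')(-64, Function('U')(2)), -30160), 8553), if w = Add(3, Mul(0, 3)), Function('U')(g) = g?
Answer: -21543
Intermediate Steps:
w = 3 (w = Add(3, 0) = 3)
Y = 3 (Y = Mul(3, 1) = 3)
Function('L')(h, S) = 64 (Function('L')(h, S) = Pow(Add(5, 3), 2) = Pow(8, 2) = 64)
Add(Add(Function('L')(-64, Function('U')(2)), -30160), 8553) = Add(Add(64, -30160), 8553) = Add(-30096, 8553) = -21543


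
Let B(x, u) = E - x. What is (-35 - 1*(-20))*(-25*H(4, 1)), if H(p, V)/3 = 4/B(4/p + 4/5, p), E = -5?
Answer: -11250/17 ≈ -661.76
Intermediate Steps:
B(x, u) = -5 - x
H(p, V) = 12/(-29/5 - 4/p) (H(p, V) = 3*(4/(-5 - (4/p + 4/5))) = 3*(4/(-5 - (4/p + 4*(⅕)))) = 3*(4/(-5 - (4/p + ⅘))) = 3*(4/(-5 - (⅘ + 4/p))) = 3*(4/(-5 + (-⅘ - 4/p))) = 3*(4/(-29/5 - 4/p)) = 12/(-29/5 - 4/p))
(-35 - 1*(-20))*(-25*H(4, 1)) = (-35 - 1*(-20))*(-(-1500)*4/(20 + 29*4)) = (-35 + 20)*(-(-1500)*4/(20 + 116)) = -(-375)*(-60*4/136) = -(-375)*(-60*4*1/136) = -(-375)*(-30)/17 = -15*750/17 = -11250/17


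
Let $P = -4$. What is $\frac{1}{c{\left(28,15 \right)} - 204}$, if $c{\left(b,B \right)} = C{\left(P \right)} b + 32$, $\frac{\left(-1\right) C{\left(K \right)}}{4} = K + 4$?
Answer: $- \frac{1}{172} \approx -0.005814$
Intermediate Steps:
$C{\left(K \right)} = -16 - 4 K$ ($C{\left(K \right)} = - 4 \left(K + 4\right) = - 4 \left(4 + K\right) = -16 - 4 K$)
$c{\left(b,B \right)} = 32$ ($c{\left(b,B \right)} = \left(-16 - -16\right) b + 32 = \left(-16 + 16\right) b + 32 = 0 b + 32 = 0 + 32 = 32$)
$\frac{1}{c{\left(28,15 \right)} - 204} = \frac{1}{32 - 204} = \frac{1}{-172} = - \frac{1}{172}$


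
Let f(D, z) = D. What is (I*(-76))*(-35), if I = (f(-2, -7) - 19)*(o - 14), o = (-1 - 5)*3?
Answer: 1787520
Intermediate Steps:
o = -18 (o = -6*3 = -18)
I = 672 (I = (-2 - 19)*(-18 - 14) = -21*(-32) = 672)
(I*(-76))*(-35) = (672*(-76))*(-35) = -51072*(-35) = 1787520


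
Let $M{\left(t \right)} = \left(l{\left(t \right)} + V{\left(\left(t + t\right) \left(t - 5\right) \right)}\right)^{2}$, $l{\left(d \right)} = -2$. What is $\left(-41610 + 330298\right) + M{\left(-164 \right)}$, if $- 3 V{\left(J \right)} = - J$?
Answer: $\frac{3074639668}{9} \approx 3.4163 \cdot 10^{8}$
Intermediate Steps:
$V{\left(J \right)} = \frac{J}{3}$ ($V{\left(J \right)} = - \frac{\left(-1\right) J}{3} = \frac{J}{3}$)
$M{\left(t \right)} = \left(-2 + \frac{2 t \left(-5 + t\right)}{3}\right)^{2}$ ($M{\left(t \right)} = \left(-2 + \frac{\left(t + t\right) \left(t - 5\right)}{3}\right)^{2} = \left(-2 + \frac{2 t \left(-5 + t\right)}{3}\right)^{2}$)
$\left(-41610 + 330298\right) + M{\left(-164 \right)} = \left(-41610 + 330298\right) + \frac{4 \left(-3 - 164 \left(-5 - 164\right)\right)^{2}}{9} = 288688 + \frac{4 \left(-3 - -27716\right)^{2}}{9} = 288688 + \frac{4 \left(-3 + 27716\right)^{2}}{9} = 288688 + \frac{4 \cdot 27713^{2}}{9} = 288688 + \frac{4}{9} \cdot 768010369 = 288688 + \frac{3072041476}{9} = \frac{3074639668}{9}$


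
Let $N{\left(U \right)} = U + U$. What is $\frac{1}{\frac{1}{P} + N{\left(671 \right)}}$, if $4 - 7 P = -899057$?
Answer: $\frac{899061}{1206539869} \approx 0.00074516$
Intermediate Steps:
$P = \frac{899061}{7}$ ($P = \frac{4}{7} - - \frac{899057}{7} = \frac{4}{7} + \frac{899057}{7} = \frac{899061}{7} \approx 1.2844 \cdot 10^{5}$)
$N{\left(U \right)} = 2 U$
$\frac{1}{\frac{1}{P} + N{\left(671 \right)}} = \frac{1}{\frac{1}{\frac{899061}{7}} + 2 \cdot 671} = \frac{1}{\frac{7}{899061} + 1342} = \frac{1}{\frac{1206539869}{899061}} = \frac{899061}{1206539869}$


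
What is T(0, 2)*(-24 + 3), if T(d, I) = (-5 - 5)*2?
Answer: 420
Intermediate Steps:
T(d, I) = -20 (T(d, I) = -10*2 = -20)
T(0, 2)*(-24 + 3) = -20*(-24 + 3) = -20*(-21) = 420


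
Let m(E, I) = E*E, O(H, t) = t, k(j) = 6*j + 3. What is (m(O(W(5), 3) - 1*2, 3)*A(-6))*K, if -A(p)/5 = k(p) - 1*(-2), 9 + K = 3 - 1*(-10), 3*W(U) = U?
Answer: 620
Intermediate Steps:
W(U) = U/3
k(j) = 3 + 6*j
K = 4 (K = -9 + (3 - 1*(-10)) = -9 + (3 + 10) = -9 + 13 = 4)
m(E, I) = E²
A(p) = -25 - 30*p (A(p) = -5*((3 + 6*p) - 1*(-2)) = -5*((3 + 6*p) + 2) = -5*(5 + 6*p) = -25 - 30*p)
(m(O(W(5), 3) - 1*2, 3)*A(-6))*K = ((3 - 1*2)²*(-25 - 30*(-6)))*4 = ((3 - 2)²*(-25 + 180))*4 = (1²*155)*4 = (1*155)*4 = 155*4 = 620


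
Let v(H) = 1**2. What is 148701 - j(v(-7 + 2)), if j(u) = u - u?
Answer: 148701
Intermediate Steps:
v(H) = 1
j(u) = 0
148701 - j(v(-7 + 2)) = 148701 - 1*0 = 148701 + 0 = 148701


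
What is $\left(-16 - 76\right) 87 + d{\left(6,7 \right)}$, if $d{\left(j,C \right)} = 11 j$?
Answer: $-7938$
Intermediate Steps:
$\left(-16 - 76\right) 87 + d{\left(6,7 \right)} = \left(-16 - 76\right) 87 + 11 \cdot 6 = \left(-92\right) 87 + 66 = -8004 + 66 = -7938$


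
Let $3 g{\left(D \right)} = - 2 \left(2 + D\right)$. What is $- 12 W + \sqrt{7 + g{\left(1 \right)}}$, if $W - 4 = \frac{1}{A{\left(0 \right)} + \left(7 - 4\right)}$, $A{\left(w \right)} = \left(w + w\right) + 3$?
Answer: $-50 + \sqrt{5} \approx -47.764$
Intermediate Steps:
$g{\left(D \right)} = - \frac{4}{3} - \frac{2 D}{3}$ ($g{\left(D \right)} = \frac{\left(-2\right) \left(2 + D\right)}{3} = \frac{-4 - 2 D}{3} = - \frac{4}{3} - \frac{2 D}{3}$)
$A{\left(w \right)} = 3 + 2 w$ ($A{\left(w \right)} = 2 w + 3 = 3 + 2 w$)
$W = \frac{25}{6}$ ($W = 4 + \frac{1}{\left(3 + 2 \cdot 0\right) + \left(7 - 4\right)} = 4 + \frac{1}{\left(3 + 0\right) + \left(7 - 4\right)} = 4 + \frac{1}{3 + 3} = 4 + \frac{1}{6} = \frac{25}{6} \approx 4.1667$)
$- 12 W + \sqrt{7 + g{\left(1 \right)}} = \left(-12\right) \frac{25}{6} + \sqrt{7 - 2} = -50 + \sqrt{7 - 2} = -50 + \sqrt{5}$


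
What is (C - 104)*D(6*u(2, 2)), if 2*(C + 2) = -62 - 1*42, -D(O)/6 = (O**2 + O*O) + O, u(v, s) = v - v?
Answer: 0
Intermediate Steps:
u(v, s) = 0
D(O) = -12*O**2 - 6*O (D(O) = -6*((O**2 + O*O) + O) = -6*((O**2 + O**2) + O) = -6*(2*O**2 + O) = -6*(O + 2*O**2) = -12*O**2 - 6*O)
C = -54 (C = -2 + (-62 - 1*42)/2 = -2 + (-62 - 42)/2 = -2 + (1/2)*(-104) = -2 - 52 = -54)
(C - 104)*D(6*u(2, 2)) = (-54 - 104)*(-6*6*0*(1 + 2*(6*0))) = -(-948)*0*(1 + 2*0) = -(-948)*0*(1 + 0) = -(-948)*0 = -158*0 = 0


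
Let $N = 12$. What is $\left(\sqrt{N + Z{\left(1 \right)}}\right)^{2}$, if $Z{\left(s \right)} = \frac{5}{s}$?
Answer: $17$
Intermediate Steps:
$\left(\sqrt{N + Z{\left(1 \right)}}\right)^{2} = \left(\sqrt{12 + \frac{5}{1}}\right)^{2} = \left(\sqrt{12 + 5 \cdot 1}\right)^{2} = \left(\sqrt{12 + 5}\right)^{2} = \left(\sqrt{17}\right)^{2} = 17$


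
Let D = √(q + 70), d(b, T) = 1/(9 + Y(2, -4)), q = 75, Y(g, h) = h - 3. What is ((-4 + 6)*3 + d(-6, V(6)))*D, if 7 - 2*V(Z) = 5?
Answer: 13*√145/2 ≈ 78.270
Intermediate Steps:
Y(g, h) = -3 + h
V(Z) = 1 (V(Z) = 7/2 - ½*5 = 7/2 - 5/2 = 1)
d(b, T) = ½ (d(b, T) = 1/(9 + (-3 - 4)) = 1/(9 - 7) = 1/2 = ½)
D = √145 (D = √(75 + 70) = √145 ≈ 12.042)
((-4 + 6)*3 + d(-6, V(6)))*D = ((-4 + 6)*3 + ½)*√145 = (2*3 + ½)*√145 = (6 + ½)*√145 = 13*√145/2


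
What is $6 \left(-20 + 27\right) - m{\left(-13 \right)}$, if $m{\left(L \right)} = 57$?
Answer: $-15$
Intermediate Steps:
$6 \left(-20 + 27\right) - m{\left(-13 \right)} = 6 \left(-20 + 27\right) - 57 = 6 \cdot 7 - 57 = 42 - 57 = -15$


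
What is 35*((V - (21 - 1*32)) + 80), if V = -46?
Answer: 1575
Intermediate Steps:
35*((V - (21 - 1*32)) + 80) = 35*((-46 - (21 - 1*32)) + 80) = 35*((-46 - (21 - 32)) + 80) = 35*((-46 - 1*(-11)) + 80) = 35*((-46 + 11) + 80) = 35*(-35 + 80) = 35*45 = 1575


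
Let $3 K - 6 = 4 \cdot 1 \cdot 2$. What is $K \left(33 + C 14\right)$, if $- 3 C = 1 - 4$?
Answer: $\frac{658}{3} \approx 219.33$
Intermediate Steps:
$C = 1$ ($C = - \frac{1 - 4}{3} = \left(- \frac{1}{3}\right) \left(-3\right) = 1$)
$K = \frac{14}{3}$ ($K = 2 + \frac{4 \cdot 1 \cdot 2}{3} = 2 + \frac{4 \cdot 2}{3} = 2 + \frac{1}{3} \cdot 8 = 2 + \frac{8}{3} = \frac{14}{3} \approx 4.6667$)
$K \left(33 + C 14\right) = \frac{14 \left(33 + 1 \cdot 14\right)}{3} = \frac{14 \left(33 + 14\right)}{3} = \frac{14}{3} \cdot 47 = \frac{658}{3}$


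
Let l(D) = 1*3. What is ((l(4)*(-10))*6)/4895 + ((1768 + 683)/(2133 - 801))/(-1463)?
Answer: -115715/3042732 ≈ -0.038030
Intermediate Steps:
l(D) = 3
((l(4)*(-10))*6)/4895 + ((1768 + 683)/(2133 - 801))/(-1463) = ((3*(-10))*6)/4895 + ((1768 + 683)/(2133 - 801))/(-1463) = -30*6*(1/4895) + (2451/1332)*(-1/1463) = -180*1/4895 + (2451*(1/1332))*(-1/1463) = -36/979 + (817/444)*(-1/1463) = -36/979 - 43/34188 = -115715/3042732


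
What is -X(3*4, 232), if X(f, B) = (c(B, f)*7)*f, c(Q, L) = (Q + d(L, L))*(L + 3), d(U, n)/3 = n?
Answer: -337680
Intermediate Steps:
d(U, n) = 3*n
c(Q, L) = (3 + L)*(Q + 3*L) (c(Q, L) = (Q + 3*L)*(L + 3) = (Q + 3*L)*(3 + L) = (3 + L)*(Q + 3*L))
X(f, B) = f*(21*B + 21*f² + 63*f + 7*B*f) (X(f, B) = ((3*B + 3*f² + 9*f + f*B)*7)*f = ((3*B + 3*f² + 9*f + B*f)*7)*f = (21*B + 21*f² + 63*f + 7*B*f)*f = f*(21*B + 21*f² + 63*f + 7*B*f))
-X(3*4, 232) = -7*3*4*(3*232 + 3*(3*4)² + 9*(3*4) + 232*(3*4)) = -7*12*(696 + 3*12² + 9*12 + 232*12) = -7*12*(696 + 3*144 + 108 + 2784) = -7*12*(696 + 432 + 108 + 2784) = -7*12*4020 = -1*337680 = -337680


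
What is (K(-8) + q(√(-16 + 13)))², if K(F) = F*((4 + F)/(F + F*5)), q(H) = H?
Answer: (2 - 3*I*√3)²/9 ≈ -2.5556 - 2.3094*I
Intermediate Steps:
K(F) = ⅔ + F/6 (K(F) = F*((4 + F)/(F + 5*F)) = F*((4 + F)/((6*F))) = F*((4 + F)*(1/(6*F))) = F*((4 + F)/(6*F)) = ⅔ + F/6)
(K(-8) + q(√(-16 + 13)))² = ((⅔ + (⅙)*(-8)) + √(-16 + 13))² = ((⅔ - 4/3) + √(-3))² = (-⅔ + I*√3)²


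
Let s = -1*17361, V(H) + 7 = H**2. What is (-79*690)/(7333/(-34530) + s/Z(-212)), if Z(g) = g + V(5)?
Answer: -45644084775/74756591 ≈ -610.57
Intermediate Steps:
V(H) = -7 + H**2
s = -17361
Z(g) = 18 + g (Z(g) = g + (-7 + 5**2) = g + (-7 + 25) = g + 18 = 18 + g)
(-79*690)/(7333/(-34530) + s/Z(-212)) = (-79*690)/(7333/(-34530) - 17361/(18 - 212)) = -54510/(7333*(-1/34530) - 17361/(-194)) = -54510/(-7333/34530 - 17361*(-1/194)) = -54510/(-7333/34530 + 17361/194) = -54510/149513182/1674705 = -54510*1674705/149513182 = -45644084775/74756591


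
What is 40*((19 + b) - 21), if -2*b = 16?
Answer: -400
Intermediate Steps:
b = -8 (b = -½*16 = -8)
40*((19 + b) - 21) = 40*((19 - 8) - 21) = 40*(11 - 21) = 40*(-10) = -400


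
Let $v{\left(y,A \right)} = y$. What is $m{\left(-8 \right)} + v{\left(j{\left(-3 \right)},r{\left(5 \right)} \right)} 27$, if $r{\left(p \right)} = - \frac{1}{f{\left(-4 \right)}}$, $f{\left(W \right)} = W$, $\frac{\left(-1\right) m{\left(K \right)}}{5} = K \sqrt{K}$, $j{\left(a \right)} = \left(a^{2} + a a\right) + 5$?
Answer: $621 + 80 i \sqrt{2} \approx 621.0 + 113.14 i$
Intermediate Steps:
$j{\left(a \right)} = 5 + 2 a^{2}$ ($j{\left(a \right)} = \left(a^{2} + a^{2}\right) + 5 = 2 a^{2} + 5 = 5 + 2 a^{2}$)
$m{\left(K \right)} = - 5 K^{\frac{3}{2}}$ ($m{\left(K \right)} = - 5 K \sqrt{K} = - 5 K^{\frac{3}{2}}$)
$r{\left(p \right)} = \frac{1}{4}$ ($r{\left(p \right)} = - \frac{1}{-4} = \left(-1\right) \left(- \frac{1}{4}\right) = \frac{1}{4}$)
$m{\left(-8 \right)} + v{\left(j{\left(-3 \right)},r{\left(5 \right)} \right)} 27 = - 5 \left(-8\right)^{\frac{3}{2}} + \left(5 + 2 \left(-3\right)^{2}\right) 27 = - 5 \left(- 16 i \sqrt{2}\right) + \left(5 + 2 \cdot 9\right) 27 = 80 i \sqrt{2} + \left(5 + 18\right) 27 = 80 i \sqrt{2} + 23 \cdot 27 = 80 i \sqrt{2} + 621 = 621 + 80 i \sqrt{2}$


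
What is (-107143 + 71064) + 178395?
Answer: 142316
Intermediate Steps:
(-107143 + 71064) + 178395 = -36079 + 178395 = 142316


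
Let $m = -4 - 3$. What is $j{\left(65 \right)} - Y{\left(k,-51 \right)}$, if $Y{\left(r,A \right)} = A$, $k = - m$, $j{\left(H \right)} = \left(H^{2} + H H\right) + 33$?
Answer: $8534$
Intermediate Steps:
$j{\left(H \right)} = 33 + 2 H^{2}$ ($j{\left(H \right)} = \left(H^{2} + H^{2}\right) + 33 = 2 H^{2} + 33 = 33 + 2 H^{2}$)
$m = -7$ ($m = -4 - 3 = -7$)
$k = 7$ ($k = \left(-1\right) \left(-7\right) = 7$)
$j{\left(65 \right)} - Y{\left(k,-51 \right)} = \left(33 + 2 \cdot 65^{2}\right) - -51 = \left(33 + 2 \cdot 4225\right) + 51 = \left(33 + 8450\right) + 51 = 8483 + 51 = 8534$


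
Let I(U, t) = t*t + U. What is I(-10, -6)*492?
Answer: 12792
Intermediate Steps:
I(U, t) = U + t**2 (I(U, t) = t**2 + U = U + t**2)
I(-10, -6)*492 = (-10 + (-6)**2)*492 = (-10 + 36)*492 = 26*492 = 12792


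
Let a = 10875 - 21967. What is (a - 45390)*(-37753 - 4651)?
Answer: 2395062728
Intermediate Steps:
a = -11092
(a - 45390)*(-37753 - 4651) = (-11092 - 45390)*(-37753 - 4651) = -56482*(-42404) = 2395062728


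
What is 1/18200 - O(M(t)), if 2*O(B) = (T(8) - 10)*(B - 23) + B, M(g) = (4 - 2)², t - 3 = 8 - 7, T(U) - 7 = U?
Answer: 828101/18200 ≈ 45.500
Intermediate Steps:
T(U) = 7 + U
t = 4 (t = 3 + (8 - 7) = 3 + 1 = 4)
M(g) = 4 (M(g) = 2² = 4)
O(B) = -115/2 + 3*B (O(B) = (((7 + 8) - 10)*(B - 23) + B)/2 = ((15 - 10)*(-23 + B) + B)/2 = (5*(-23 + B) + B)/2 = ((-115 + 5*B) + B)/2 = (-115 + 6*B)/2 = -115/2 + 3*B)
1/18200 - O(M(t)) = 1/18200 - (-115/2 + 3*4) = 1/18200 - (-115/2 + 12) = 1/18200 - 1*(-91/2) = 1/18200 + 91/2 = 828101/18200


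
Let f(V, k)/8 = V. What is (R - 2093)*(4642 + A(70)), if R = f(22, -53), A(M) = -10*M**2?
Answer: 85034286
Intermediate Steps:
f(V, k) = 8*V
R = 176 (R = 8*22 = 176)
(R - 2093)*(4642 + A(70)) = (176 - 2093)*(4642 - 10*70**2) = -1917*(4642 - 10*4900) = -1917*(4642 - 49000) = -1917*(-44358) = 85034286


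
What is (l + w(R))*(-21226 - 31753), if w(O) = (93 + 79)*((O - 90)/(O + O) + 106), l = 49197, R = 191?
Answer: -682773484875/191 ≈ -3.5747e+9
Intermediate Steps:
w(O) = 18232 + 86*(-90 + O)/O (w(O) = 172*((-90 + O)/((2*O)) + 106) = 172*((-90 + O)*(1/(2*O)) + 106) = 172*((-90 + O)/(2*O) + 106) = 172*(106 + (-90 + O)/(2*O)) = 18232 + 86*(-90 + O)/O)
(l + w(R))*(-21226 - 31753) = (49197 + (18318 - 7740/191))*(-21226 - 31753) = (49197 + (18318 - 7740*1/191))*(-52979) = (49197 + (18318 - 7740/191))*(-52979) = (49197 + 3490998/191)*(-52979) = (12887625/191)*(-52979) = -682773484875/191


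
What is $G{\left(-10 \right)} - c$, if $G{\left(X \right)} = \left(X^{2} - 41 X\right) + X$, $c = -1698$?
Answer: $2198$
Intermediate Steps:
$G{\left(X \right)} = X^{2} - 40 X$
$G{\left(-10 \right)} - c = - 10 \left(-40 - 10\right) - -1698 = \left(-10\right) \left(-50\right) + 1698 = 500 + 1698 = 2198$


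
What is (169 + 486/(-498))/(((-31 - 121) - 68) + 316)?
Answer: 6973/3984 ≈ 1.7503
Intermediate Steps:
(169 + 486/(-498))/(((-31 - 121) - 68) + 316) = (169 + 486*(-1/498))/((-152 - 68) + 316) = (169 - 81/83)/(-220 + 316) = (13946/83)/96 = (13946/83)*(1/96) = 6973/3984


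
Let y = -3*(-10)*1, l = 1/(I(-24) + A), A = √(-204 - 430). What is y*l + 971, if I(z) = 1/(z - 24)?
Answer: (-469*I + 46608*√634)/(I + 48*√634) ≈ 971.0 - 1.1915*I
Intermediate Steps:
I(z) = 1/(-24 + z)
A = I*√634 (A = √(-634) = I*√634 ≈ 25.179*I)
l = 1/(-1/48 + I*√634) (l = 1/(1/(-24 - 24) + I*√634) = 1/(1/(-48) + I*√634) = 1/(-1/48 + I*√634) ≈ -3.29e-5 - 0.039715*I)
y = 30 (y = 30*1 = 30)
y*l + 971 = 30*(-48/1460737 - 2304*I*√634/1460737) + 971 = (-1440/1460737 - 69120*I*√634/1460737) + 971 = 1418374187/1460737 - 69120*I*√634/1460737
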